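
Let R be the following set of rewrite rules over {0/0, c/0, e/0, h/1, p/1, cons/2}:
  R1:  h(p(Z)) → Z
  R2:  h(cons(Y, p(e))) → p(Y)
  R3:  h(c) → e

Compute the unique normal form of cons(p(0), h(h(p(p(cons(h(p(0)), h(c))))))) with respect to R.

1. cons(p(0), h(h(p(p(cons(h(p(0)), h(c)))))))  →  cons(p(0), h(p(cons(h(p(0)), h(c)))))   [R1 at 2.1]
2. cons(p(0), h(p(cons(h(p(0)), h(c)))))  →  cons(p(0), cons(h(p(0)), h(c)))   [R1 at 2]
3. cons(p(0), cons(h(p(0)), h(c)))  →  cons(p(0), cons(0, h(c)))   [R1 at 2.1]
4. cons(p(0), cons(0, h(c)))  →  cons(p(0), cons(0, e))   [R3 at 2.2]

cons(p(0), cons(0, e))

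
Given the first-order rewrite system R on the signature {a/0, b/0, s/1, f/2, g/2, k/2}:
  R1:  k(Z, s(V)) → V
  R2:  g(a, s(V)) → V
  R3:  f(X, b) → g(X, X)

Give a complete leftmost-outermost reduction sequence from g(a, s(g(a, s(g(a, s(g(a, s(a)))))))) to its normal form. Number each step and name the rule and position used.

a

1. g(a, s(g(a, s(g(a, s(g(a, s(a))))))))  →  g(a, s(g(a, s(g(a, s(a))))))   [R2 at ε]
2. g(a, s(g(a, s(g(a, s(a))))))  →  g(a, s(g(a, s(a))))   [R2 at ε]
3. g(a, s(g(a, s(a))))  →  g(a, s(a))   [R2 at ε]
4. g(a, s(a))  →  a   [R2 at ε]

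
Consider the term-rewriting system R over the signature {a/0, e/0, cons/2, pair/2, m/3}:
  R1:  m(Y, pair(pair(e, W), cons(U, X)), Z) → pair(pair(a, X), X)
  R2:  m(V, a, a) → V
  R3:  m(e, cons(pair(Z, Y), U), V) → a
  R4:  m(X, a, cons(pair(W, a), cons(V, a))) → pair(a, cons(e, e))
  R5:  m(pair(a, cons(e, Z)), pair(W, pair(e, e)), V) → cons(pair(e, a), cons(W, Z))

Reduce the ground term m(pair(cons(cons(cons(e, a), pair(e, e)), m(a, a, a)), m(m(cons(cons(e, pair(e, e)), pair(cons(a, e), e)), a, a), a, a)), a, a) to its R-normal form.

pair(cons(cons(cons(e, a), pair(e, e)), a), cons(cons(e, pair(e, e)), pair(cons(a, e), e)))

1. m(pair(cons(cons(cons(e, a), pair(e, e)), m(a, a, a)), m(m(cons(cons(e, pair(e, e)), pair(cons(a, e), e)), a, a), a, a)), a, a)  →  pair(cons(cons(cons(e, a), pair(e, e)), m(a, a, a)), m(m(cons(cons(e, pair(e, e)), pair(cons(a, e), e)), a, a), a, a))   [R2 at ε]
2. pair(cons(cons(cons(e, a), pair(e, e)), m(a, a, a)), m(m(cons(cons(e, pair(e, e)), pair(cons(a, e), e)), a, a), a, a))  →  pair(cons(cons(cons(e, a), pair(e, e)), a), m(m(cons(cons(e, pair(e, e)), pair(cons(a, e), e)), a, a), a, a))   [R2 at 1.2]
3. pair(cons(cons(cons(e, a), pair(e, e)), a), m(m(cons(cons(e, pair(e, e)), pair(cons(a, e), e)), a, a), a, a))  →  pair(cons(cons(cons(e, a), pair(e, e)), a), m(cons(cons(e, pair(e, e)), pair(cons(a, e), e)), a, a))   [R2 at 2]
4. pair(cons(cons(cons(e, a), pair(e, e)), a), m(cons(cons(e, pair(e, e)), pair(cons(a, e), e)), a, a))  →  pair(cons(cons(cons(e, a), pair(e, e)), a), cons(cons(e, pair(e, e)), pair(cons(a, e), e)))   [R2 at 2]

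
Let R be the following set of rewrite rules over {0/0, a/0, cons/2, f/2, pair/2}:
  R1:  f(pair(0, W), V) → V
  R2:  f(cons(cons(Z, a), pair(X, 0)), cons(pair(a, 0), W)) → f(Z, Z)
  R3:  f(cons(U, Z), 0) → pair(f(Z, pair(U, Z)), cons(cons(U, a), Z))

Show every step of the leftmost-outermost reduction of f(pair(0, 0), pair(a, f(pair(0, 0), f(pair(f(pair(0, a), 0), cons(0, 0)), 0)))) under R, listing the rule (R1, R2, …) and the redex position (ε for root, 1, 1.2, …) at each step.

pair(a, 0)

1. f(pair(0, 0), pair(a, f(pair(0, 0), f(pair(f(pair(0, a), 0), cons(0, 0)), 0))))  →  pair(a, f(pair(0, 0), f(pair(f(pair(0, a), 0), cons(0, 0)), 0)))   [R1 at ε]
2. pair(a, f(pair(0, 0), f(pair(f(pair(0, a), 0), cons(0, 0)), 0)))  →  pair(a, f(pair(f(pair(0, a), 0), cons(0, 0)), 0))   [R1 at 2]
3. pair(a, f(pair(f(pair(0, a), 0), cons(0, 0)), 0))  →  pair(a, f(pair(0, cons(0, 0)), 0))   [R1 at 2.1.1]
4. pair(a, f(pair(0, cons(0, 0)), 0))  →  pair(a, 0)   [R1 at 2]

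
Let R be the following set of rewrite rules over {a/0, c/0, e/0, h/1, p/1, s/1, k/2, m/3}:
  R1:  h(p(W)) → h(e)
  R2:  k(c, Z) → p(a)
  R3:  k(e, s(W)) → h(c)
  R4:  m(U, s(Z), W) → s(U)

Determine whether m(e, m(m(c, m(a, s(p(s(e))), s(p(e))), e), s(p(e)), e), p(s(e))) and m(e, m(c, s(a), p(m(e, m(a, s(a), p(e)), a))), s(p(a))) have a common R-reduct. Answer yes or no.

yes — NF(t₁) = s(e), NF(t₂) = s(e)

Reduce t₁ = m(e, m(m(c, m(a, s(p(s(e))), s(p(e))), e), s(p(e)), e), p(s(e))):
1. m(e, m(m(c, m(a, s(p(s(e))), s(p(e))), e), s(p(e)), e), p(s(e)))  →  m(e, s(m(c, m(a, s(p(s(e))), s(p(e))), e)), p(s(e)))   [R4 at 2]
2. m(e, s(m(c, m(a, s(p(s(e))), s(p(e))), e)), p(s(e)))  →  s(e)   [R4 at ε]

Reduce t₂ = m(e, m(c, s(a), p(m(e, m(a, s(a), p(e)), a))), s(p(a))):
1. m(e, m(c, s(a), p(m(e, m(a, s(a), p(e)), a))), s(p(a)))  →  m(e, s(c), s(p(a)))   [R4 at 2]
2. m(e, s(c), s(p(a)))  →  s(e)   [R4 at ε]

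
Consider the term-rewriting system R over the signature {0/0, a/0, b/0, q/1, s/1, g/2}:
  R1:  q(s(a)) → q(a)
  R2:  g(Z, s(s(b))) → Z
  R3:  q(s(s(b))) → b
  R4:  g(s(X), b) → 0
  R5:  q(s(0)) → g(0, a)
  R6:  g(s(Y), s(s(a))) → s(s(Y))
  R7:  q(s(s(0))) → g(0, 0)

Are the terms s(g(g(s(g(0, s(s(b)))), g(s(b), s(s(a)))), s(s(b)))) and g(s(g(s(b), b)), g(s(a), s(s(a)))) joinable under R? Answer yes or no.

Reduce t₁ = s(g(g(s(g(0, s(s(b)))), g(s(b), s(s(a)))), s(s(b)))):
1. s(g(g(s(g(0, s(s(b)))), g(s(b), s(s(a)))), s(s(b))))  →  s(g(s(g(0, s(s(b)))), g(s(b), s(s(a)))))   [R2 at 1]
2. s(g(s(g(0, s(s(b)))), g(s(b), s(s(a)))))  →  s(g(s(0), g(s(b), s(s(a)))))   [R2 at 1.1.1]
3. s(g(s(0), g(s(b), s(s(a)))))  →  s(g(s(0), s(s(b))))   [R6 at 1.2]
4. s(g(s(0), s(s(b))))  →  s(s(0))   [R2 at 1]

Reduce t₂ = g(s(g(s(b), b)), g(s(a), s(s(a)))):
1. g(s(g(s(b), b)), g(s(a), s(s(a))))  →  g(s(0), g(s(a), s(s(a))))   [R4 at 1.1]
2. g(s(0), g(s(a), s(s(a))))  →  g(s(0), s(s(a)))   [R6 at 2]
3. g(s(0), s(s(a)))  →  s(s(0))   [R6 at ε]

yes — NF(t₁) = s(s(0)), NF(t₂) = s(s(0))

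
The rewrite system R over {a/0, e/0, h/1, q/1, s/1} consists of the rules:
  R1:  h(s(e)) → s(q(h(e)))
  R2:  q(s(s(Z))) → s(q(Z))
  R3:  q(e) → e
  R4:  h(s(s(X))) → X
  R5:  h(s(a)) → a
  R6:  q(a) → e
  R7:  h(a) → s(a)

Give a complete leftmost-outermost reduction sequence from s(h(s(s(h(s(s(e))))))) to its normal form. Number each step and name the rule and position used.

1. s(h(s(s(h(s(s(e)))))))  →  s(h(s(s(e))))   [R4 at 1]
2. s(h(s(s(e))))  →  s(e)   [R4 at 1]

s(e)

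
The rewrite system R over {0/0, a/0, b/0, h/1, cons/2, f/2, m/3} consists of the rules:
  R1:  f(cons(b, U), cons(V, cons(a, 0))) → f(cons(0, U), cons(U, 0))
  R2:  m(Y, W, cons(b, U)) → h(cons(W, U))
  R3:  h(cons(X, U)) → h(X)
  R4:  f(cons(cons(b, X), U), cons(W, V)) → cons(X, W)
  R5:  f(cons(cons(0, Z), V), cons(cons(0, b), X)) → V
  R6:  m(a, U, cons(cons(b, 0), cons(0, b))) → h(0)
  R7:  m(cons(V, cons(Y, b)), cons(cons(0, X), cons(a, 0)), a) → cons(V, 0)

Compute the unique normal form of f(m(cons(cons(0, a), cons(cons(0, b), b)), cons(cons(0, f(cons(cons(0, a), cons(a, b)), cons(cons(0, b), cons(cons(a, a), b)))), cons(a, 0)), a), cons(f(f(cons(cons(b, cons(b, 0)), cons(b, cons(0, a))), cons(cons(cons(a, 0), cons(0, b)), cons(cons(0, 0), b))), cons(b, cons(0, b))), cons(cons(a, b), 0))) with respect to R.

1. f(m(cons(cons(0, a), cons(cons(0, b), b)), cons(cons(0, f(cons(cons(0, a), cons(a, b)), cons(cons(0, b), cons(cons(a, a), b)))), cons(a, 0)), a), cons(f(f(cons(cons(b, cons(b, 0)), cons(b, cons(0, a))), cons(cons(cons(a, 0), cons(0, b)), cons(cons(0, 0), b))), cons(b, cons(0, b))), cons(cons(a, b), 0)))  →  f(cons(cons(0, a), 0), cons(f(f(cons(cons(b, cons(b, 0)), cons(b, cons(0, a))), cons(cons(cons(a, 0), cons(0, b)), cons(cons(0, 0), b))), cons(b, cons(0, b))), cons(cons(a, b), 0)))   [R7 at 1]
2. f(cons(cons(0, a), 0), cons(f(f(cons(cons(b, cons(b, 0)), cons(b, cons(0, a))), cons(cons(cons(a, 0), cons(0, b)), cons(cons(0, 0), b))), cons(b, cons(0, b))), cons(cons(a, b), 0)))  →  f(cons(cons(0, a), 0), cons(f(cons(cons(b, 0), cons(cons(a, 0), cons(0, b))), cons(b, cons(0, b))), cons(cons(a, b), 0)))   [R4 at 2.1.1]
3. f(cons(cons(0, a), 0), cons(f(cons(cons(b, 0), cons(cons(a, 0), cons(0, b))), cons(b, cons(0, b))), cons(cons(a, b), 0)))  →  f(cons(cons(0, a), 0), cons(cons(0, b), cons(cons(a, b), 0)))   [R4 at 2.1]
4. f(cons(cons(0, a), 0), cons(cons(0, b), cons(cons(a, b), 0)))  →  0   [R5 at ε]

0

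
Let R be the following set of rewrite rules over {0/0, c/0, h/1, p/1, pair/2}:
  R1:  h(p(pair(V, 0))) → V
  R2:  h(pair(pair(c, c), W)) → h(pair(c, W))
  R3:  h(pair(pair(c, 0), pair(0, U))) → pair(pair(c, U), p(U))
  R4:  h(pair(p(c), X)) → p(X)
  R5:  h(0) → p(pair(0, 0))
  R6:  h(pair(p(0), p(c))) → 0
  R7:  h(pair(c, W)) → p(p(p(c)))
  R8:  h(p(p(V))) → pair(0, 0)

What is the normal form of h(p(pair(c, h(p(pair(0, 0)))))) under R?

1. h(p(pair(c, h(p(pair(0, 0))))))  →  h(p(pair(c, 0)))   [R1 at 1.1.2]
2. h(p(pair(c, 0)))  →  c   [R1 at ε]

c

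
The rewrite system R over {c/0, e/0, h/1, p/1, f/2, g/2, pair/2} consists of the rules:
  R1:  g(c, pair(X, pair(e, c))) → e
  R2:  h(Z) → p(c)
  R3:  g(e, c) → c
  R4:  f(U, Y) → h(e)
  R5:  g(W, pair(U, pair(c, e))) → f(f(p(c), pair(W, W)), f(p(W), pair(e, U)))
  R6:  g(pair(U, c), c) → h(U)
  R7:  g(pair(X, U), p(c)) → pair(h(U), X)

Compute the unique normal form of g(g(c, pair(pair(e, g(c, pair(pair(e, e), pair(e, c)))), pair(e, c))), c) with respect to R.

c

1. g(g(c, pair(pair(e, g(c, pair(pair(e, e), pair(e, c)))), pair(e, c))), c)  →  g(e, c)   [R1 at 1]
2. g(e, c)  →  c   [R3 at ε]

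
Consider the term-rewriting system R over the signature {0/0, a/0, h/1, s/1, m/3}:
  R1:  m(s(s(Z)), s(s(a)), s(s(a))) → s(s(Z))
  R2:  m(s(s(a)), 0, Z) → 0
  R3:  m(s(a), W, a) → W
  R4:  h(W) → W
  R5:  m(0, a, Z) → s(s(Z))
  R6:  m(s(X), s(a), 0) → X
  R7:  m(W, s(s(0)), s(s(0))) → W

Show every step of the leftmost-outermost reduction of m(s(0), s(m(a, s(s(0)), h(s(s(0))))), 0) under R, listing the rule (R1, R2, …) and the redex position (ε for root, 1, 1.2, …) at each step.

0

1. m(s(0), s(m(a, s(s(0)), h(s(s(0))))), 0)  →  m(s(0), s(m(a, s(s(0)), s(s(0)))), 0)   [R4 at 2.1.3]
2. m(s(0), s(m(a, s(s(0)), s(s(0)))), 0)  →  m(s(0), s(a), 0)   [R7 at 2.1]
3. m(s(0), s(a), 0)  →  0   [R6 at ε]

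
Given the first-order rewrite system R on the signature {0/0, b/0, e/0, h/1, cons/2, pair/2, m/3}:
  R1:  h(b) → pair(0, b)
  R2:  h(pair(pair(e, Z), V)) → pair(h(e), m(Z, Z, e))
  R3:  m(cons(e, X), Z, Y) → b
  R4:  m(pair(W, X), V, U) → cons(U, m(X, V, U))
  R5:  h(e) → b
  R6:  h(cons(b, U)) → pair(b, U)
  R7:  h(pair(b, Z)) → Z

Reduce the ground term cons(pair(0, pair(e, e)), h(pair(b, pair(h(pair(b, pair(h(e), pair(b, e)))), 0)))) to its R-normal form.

1. cons(pair(0, pair(e, e)), h(pair(b, pair(h(pair(b, pair(h(e), pair(b, e)))), 0))))  →  cons(pair(0, pair(e, e)), pair(h(pair(b, pair(h(e), pair(b, e)))), 0))   [R7 at 2]
2. cons(pair(0, pair(e, e)), pair(h(pair(b, pair(h(e), pair(b, e)))), 0))  →  cons(pair(0, pair(e, e)), pair(pair(h(e), pair(b, e)), 0))   [R7 at 2.1]
3. cons(pair(0, pair(e, e)), pair(pair(h(e), pair(b, e)), 0))  →  cons(pair(0, pair(e, e)), pair(pair(b, pair(b, e)), 0))   [R5 at 2.1.1]

cons(pair(0, pair(e, e)), pair(pair(b, pair(b, e)), 0))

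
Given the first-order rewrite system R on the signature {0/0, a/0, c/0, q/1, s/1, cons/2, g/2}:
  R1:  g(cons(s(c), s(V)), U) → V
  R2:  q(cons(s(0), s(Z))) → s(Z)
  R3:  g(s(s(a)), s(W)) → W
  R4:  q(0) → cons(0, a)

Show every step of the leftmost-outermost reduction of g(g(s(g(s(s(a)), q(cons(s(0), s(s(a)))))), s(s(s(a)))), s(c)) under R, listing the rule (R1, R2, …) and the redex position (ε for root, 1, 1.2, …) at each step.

1. g(g(s(g(s(s(a)), q(cons(s(0), s(s(a)))))), s(s(s(a)))), s(c))  →  g(g(s(g(s(s(a)), s(s(a)))), s(s(s(a)))), s(c))   [R2 at 1.1.1.2]
2. g(g(s(g(s(s(a)), s(s(a)))), s(s(s(a)))), s(c))  →  g(g(s(s(a)), s(s(s(a)))), s(c))   [R3 at 1.1.1]
3. g(g(s(s(a)), s(s(s(a)))), s(c))  →  g(s(s(a)), s(c))   [R3 at 1]
4. g(s(s(a)), s(c))  →  c   [R3 at ε]

c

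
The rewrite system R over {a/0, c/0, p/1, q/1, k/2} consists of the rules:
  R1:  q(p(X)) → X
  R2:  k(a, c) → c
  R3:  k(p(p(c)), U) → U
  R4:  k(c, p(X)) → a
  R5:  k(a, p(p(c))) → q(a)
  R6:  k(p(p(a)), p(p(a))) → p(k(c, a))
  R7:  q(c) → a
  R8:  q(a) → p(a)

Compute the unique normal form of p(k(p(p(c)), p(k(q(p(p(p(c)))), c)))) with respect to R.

1. p(k(p(p(c)), p(k(q(p(p(p(c)))), c))))  →  p(p(k(q(p(p(p(c)))), c)))   [R3 at 1]
2. p(p(k(q(p(p(p(c)))), c)))  →  p(p(k(p(p(c)), c)))   [R1 at 1.1.1]
3. p(p(k(p(p(c)), c)))  →  p(p(c))   [R3 at 1.1]

p(p(c))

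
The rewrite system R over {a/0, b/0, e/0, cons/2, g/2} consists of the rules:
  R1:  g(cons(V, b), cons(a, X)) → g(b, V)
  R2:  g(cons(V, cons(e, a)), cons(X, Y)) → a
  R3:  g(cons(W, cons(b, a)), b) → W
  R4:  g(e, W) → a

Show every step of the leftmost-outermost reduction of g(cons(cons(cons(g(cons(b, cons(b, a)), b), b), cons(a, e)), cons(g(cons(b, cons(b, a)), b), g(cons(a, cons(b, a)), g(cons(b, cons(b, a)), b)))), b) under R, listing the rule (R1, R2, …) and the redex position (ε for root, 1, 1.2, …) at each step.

cons(cons(b, b), cons(a, e))

1. g(cons(cons(cons(g(cons(b, cons(b, a)), b), b), cons(a, e)), cons(g(cons(b, cons(b, a)), b), g(cons(a, cons(b, a)), g(cons(b, cons(b, a)), b)))), b)  →  g(cons(cons(cons(b, b), cons(a, e)), cons(g(cons(b, cons(b, a)), b), g(cons(a, cons(b, a)), g(cons(b, cons(b, a)), b)))), b)   [R3 at 1.1.1.1]
2. g(cons(cons(cons(b, b), cons(a, e)), cons(g(cons(b, cons(b, a)), b), g(cons(a, cons(b, a)), g(cons(b, cons(b, a)), b)))), b)  →  g(cons(cons(cons(b, b), cons(a, e)), cons(b, g(cons(a, cons(b, a)), g(cons(b, cons(b, a)), b)))), b)   [R3 at 1.2.1]
3. g(cons(cons(cons(b, b), cons(a, e)), cons(b, g(cons(a, cons(b, a)), g(cons(b, cons(b, a)), b)))), b)  →  g(cons(cons(cons(b, b), cons(a, e)), cons(b, g(cons(a, cons(b, a)), b))), b)   [R3 at 1.2.2.2]
4. g(cons(cons(cons(b, b), cons(a, e)), cons(b, g(cons(a, cons(b, a)), b))), b)  →  g(cons(cons(cons(b, b), cons(a, e)), cons(b, a)), b)   [R3 at 1.2.2]
5. g(cons(cons(cons(b, b), cons(a, e)), cons(b, a)), b)  →  cons(cons(b, b), cons(a, e))   [R3 at ε]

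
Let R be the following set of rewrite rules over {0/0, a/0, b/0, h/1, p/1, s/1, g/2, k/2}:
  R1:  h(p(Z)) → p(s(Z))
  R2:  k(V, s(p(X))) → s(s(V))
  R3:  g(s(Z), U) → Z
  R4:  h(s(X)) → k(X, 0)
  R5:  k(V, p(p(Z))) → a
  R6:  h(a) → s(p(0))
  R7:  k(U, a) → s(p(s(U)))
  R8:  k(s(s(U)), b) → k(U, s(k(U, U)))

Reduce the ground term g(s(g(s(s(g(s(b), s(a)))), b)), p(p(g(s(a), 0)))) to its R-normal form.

1. g(s(g(s(s(g(s(b), s(a)))), b)), p(p(g(s(a), 0))))  →  g(s(s(g(s(b), s(a)))), b)   [R3 at ε]
2. g(s(s(g(s(b), s(a)))), b)  →  s(g(s(b), s(a)))   [R3 at ε]
3. s(g(s(b), s(a)))  →  s(b)   [R3 at 1]

s(b)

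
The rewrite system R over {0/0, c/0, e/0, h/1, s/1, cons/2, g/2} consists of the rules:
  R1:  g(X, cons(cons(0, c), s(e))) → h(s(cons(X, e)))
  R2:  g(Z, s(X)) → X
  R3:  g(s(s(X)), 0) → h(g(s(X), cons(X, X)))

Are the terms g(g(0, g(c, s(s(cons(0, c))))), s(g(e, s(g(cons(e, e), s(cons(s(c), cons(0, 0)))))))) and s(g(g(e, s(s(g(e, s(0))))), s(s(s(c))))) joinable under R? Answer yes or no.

no — NF(t₁) = cons(s(c), cons(0, 0)), NF(t₂) = s(s(s(c)))

Reduce t₁ = g(g(0, g(c, s(s(cons(0, c))))), s(g(e, s(g(cons(e, e), s(cons(s(c), cons(0, 0)))))))):
1. g(g(0, g(c, s(s(cons(0, c))))), s(g(e, s(g(cons(e, e), s(cons(s(c), cons(0, 0))))))))  →  g(e, s(g(cons(e, e), s(cons(s(c), cons(0, 0))))))   [R2 at ε]
2. g(e, s(g(cons(e, e), s(cons(s(c), cons(0, 0))))))  →  g(cons(e, e), s(cons(s(c), cons(0, 0))))   [R2 at ε]
3. g(cons(e, e), s(cons(s(c), cons(0, 0))))  →  cons(s(c), cons(0, 0))   [R2 at ε]

Reduce t₂ = s(g(g(e, s(s(g(e, s(0))))), s(s(s(c))))):
1. s(g(g(e, s(s(g(e, s(0))))), s(s(s(c)))))  →  s(s(s(c)))   [R2 at 1]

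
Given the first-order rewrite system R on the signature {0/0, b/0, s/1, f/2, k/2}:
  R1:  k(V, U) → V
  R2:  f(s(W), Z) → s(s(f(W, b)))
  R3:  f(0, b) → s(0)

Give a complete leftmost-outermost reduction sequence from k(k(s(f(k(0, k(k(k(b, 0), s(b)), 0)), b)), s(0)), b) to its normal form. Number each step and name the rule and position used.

s(s(0))

1. k(k(s(f(k(0, k(k(k(b, 0), s(b)), 0)), b)), s(0)), b)  →  k(s(f(k(0, k(k(k(b, 0), s(b)), 0)), b)), s(0))   [R1 at ε]
2. k(s(f(k(0, k(k(k(b, 0), s(b)), 0)), b)), s(0))  →  s(f(k(0, k(k(k(b, 0), s(b)), 0)), b))   [R1 at ε]
3. s(f(k(0, k(k(k(b, 0), s(b)), 0)), b))  →  s(f(0, b))   [R1 at 1.1]
4. s(f(0, b))  →  s(s(0))   [R3 at 1]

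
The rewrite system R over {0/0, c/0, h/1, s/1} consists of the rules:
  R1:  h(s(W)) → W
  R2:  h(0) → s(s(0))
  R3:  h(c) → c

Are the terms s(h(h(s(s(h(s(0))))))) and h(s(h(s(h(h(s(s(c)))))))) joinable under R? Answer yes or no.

no — NF(t₁) = s(0), NF(t₂) = c

Reduce t₁ = s(h(h(s(s(h(s(0))))))):
1. s(h(h(s(s(h(s(0)))))))  →  s(h(s(h(s(0)))))   [R1 at 1.1]
2. s(h(s(h(s(0)))))  →  s(h(s(0)))   [R1 at 1]
3. s(h(s(0)))  →  s(0)   [R1 at 1]

Reduce t₂ = h(s(h(s(h(h(s(s(c)))))))):
1. h(s(h(s(h(h(s(s(c))))))))  →  h(s(h(h(s(s(c))))))   [R1 at ε]
2. h(s(h(h(s(s(c))))))  →  h(h(s(s(c))))   [R1 at ε]
3. h(h(s(s(c))))  →  h(s(c))   [R1 at 1]
4. h(s(c))  →  c   [R1 at ε]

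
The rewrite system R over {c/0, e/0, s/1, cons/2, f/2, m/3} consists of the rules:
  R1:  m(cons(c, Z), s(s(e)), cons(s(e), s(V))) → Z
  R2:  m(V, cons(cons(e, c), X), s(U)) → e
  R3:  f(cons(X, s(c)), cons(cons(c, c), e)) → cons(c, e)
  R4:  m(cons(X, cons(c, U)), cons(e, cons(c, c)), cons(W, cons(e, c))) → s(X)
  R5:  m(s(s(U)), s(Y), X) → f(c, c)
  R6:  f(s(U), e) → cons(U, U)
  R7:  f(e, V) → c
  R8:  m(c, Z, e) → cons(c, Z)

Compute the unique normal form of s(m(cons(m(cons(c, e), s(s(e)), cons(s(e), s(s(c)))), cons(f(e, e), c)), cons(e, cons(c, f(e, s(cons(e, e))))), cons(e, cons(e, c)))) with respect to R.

s(s(e))

1. s(m(cons(m(cons(c, e), s(s(e)), cons(s(e), s(s(c)))), cons(f(e, e), c)), cons(e, cons(c, f(e, s(cons(e, e))))), cons(e, cons(e, c))))  →  s(m(cons(e, cons(f(e, e), c)), cons(e, cons(c, f(e, s(cons(e, e))))), cons(e, cons(e, c))))   [R1 at 1.1.1]
2. s(m(cons(e, cons(f(e, e), c)), cons(e, cons(c, f(e, s(cons(e, e))))), cons(e, cons(e, c))))  →  s(m(cons(e, cons(c, c)), cons(e, cons(c, f(e, s(cons(e, e))))), cons(e, cons(e, c))))   [R7 at 1.1.2.1]
3. s(m(cons(e, cons(c, c)), cons(e, cons(c, f(e, s(cons(e, e))))), cons(e, cons(e, c))))  →  s(m(cons(e, cons(c, c)), cons(e, cons(c, c)), cons(e, cons(e, c))))   [R7 at 1.2.2.2]
4. s(m(cons(e, cons(c, c)), cons(e, cons(c, c)), cons(e, cons(e, c))))  →  s(s(e))   [R4 at 1]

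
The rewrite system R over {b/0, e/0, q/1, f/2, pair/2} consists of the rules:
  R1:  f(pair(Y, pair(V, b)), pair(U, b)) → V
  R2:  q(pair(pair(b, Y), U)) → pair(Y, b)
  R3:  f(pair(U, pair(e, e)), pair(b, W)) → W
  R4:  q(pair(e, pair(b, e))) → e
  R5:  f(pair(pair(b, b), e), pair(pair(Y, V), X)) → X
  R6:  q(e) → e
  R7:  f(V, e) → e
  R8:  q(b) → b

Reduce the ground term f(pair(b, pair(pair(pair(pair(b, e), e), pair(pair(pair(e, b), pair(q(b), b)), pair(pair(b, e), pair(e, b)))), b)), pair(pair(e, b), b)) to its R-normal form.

pair(pair(pair(b, e), e), pair(pair(pair(e, b), pair(b, b)), pair(pair(b, e), pair(e, b))))

1. f(pair(b, pair(pair(pair(pair(b, e), e), pair(pair(pair(e, b), pair(q(b), b)), pair(pair(b, e), pair(e, b)))), b)), pair(pair(e, b), b))  →  pair(pair(pair(b, e), e), pair(pair(pair(e, b), pair(q(b), b)), pair(pair(b, e), pair(e, b))))   [R1 at ε]
2. pair(pair(pair(b, e), e), pair(pair(pair(e, b), pair(q(b), b)), pair(pair(b, e), pair(e, b))))  →  pair(pair(pair(b, e), e), pair(pair(pair(e, b), pair(b, b)), pair(pair(b, e), pair(e, b))))   [R8 at 2.1.2.1]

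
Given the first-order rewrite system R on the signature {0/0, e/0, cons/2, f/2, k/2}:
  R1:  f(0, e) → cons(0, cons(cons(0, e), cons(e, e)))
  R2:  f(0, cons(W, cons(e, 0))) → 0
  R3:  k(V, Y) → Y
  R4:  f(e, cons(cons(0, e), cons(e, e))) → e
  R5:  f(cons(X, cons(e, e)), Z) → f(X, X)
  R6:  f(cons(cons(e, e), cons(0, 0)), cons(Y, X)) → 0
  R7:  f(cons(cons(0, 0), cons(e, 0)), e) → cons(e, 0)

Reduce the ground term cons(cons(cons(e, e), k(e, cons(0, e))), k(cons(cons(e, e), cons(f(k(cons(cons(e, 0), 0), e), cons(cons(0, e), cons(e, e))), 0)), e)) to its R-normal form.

1. cons(cons(cons(e, e), k(e, cons(0, e))), k(cons(cons(e, e), cons(f(k(cons(cons(e, 0), 0), e), cons(cons(0, e), cons(e, e))), 0)), e))  →  cons(cons(cons(e, e), cons(0, e)), k(cons(cons(e, e), cons(f(k(cons(cons(e, 0), 0), e), cons(cons(0, e), cons(e, e))), 0)), e))   [R3 at 1.2]
2. cons(cons(cons(e, e), cons(0, e)), k(cons(cons(e, e), cons(f(k(cons(cons(e, 0), 0), e), cons(cons(0, e), cons(e, e))), 0)), e))  →  cons(cons(cons(e, e), cons(0, e)), e)   [R3 at 2]

cons(cons(cons(e, e), cons(0, e)), e)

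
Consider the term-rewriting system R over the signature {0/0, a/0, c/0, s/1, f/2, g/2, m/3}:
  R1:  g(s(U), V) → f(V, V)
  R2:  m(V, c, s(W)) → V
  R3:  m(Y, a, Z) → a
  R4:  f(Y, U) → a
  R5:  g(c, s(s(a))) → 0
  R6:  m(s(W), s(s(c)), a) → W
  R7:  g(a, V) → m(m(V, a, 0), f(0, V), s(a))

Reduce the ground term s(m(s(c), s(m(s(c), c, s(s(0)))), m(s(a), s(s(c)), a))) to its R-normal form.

s(c)

1. s(m(s(c), s(m(s(c), c, s(s(0)))), m(s(a), s(s(c)), a)))  →  s(m(s(c), s(s(c)), m(s(a), s(s(c)), a)))   [R2 at 1.2.1]
2. s(m(s(c), s(s(c)), m(s(a), s(s(c)), a)))  →  s(m(s(c), s(s(c)), a))   [R6 at 1.3]
3. s(m(s(c), s(s(c)), a))  →  s(c)   [R6 at 1]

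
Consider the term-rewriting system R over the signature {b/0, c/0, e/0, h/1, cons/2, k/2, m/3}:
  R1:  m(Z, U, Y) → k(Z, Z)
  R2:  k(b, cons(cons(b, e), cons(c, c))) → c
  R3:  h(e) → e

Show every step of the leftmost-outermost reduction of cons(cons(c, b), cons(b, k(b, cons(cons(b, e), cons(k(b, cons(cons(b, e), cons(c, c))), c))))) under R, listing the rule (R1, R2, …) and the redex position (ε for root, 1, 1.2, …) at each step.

1. cons(cons(c, b), cons(b, k(b, cons(cons(b, e), cons(k(b, cons(cons(b, e), cons(c, c))), c)))))  →  cons(cons(c, b), cons(b, k(b, cons(cons(b, e), cons(c, c)))))   [R2 at 2.2.2.2.1]
2. cons(cons(c, b), cons(b, k(b, cons(cons(b, e), cons(c, c)))))  →  cons(cons(c, b), cons(b, c))   [R2 at 2.2]

cons(cons(c, b), cons(b, c))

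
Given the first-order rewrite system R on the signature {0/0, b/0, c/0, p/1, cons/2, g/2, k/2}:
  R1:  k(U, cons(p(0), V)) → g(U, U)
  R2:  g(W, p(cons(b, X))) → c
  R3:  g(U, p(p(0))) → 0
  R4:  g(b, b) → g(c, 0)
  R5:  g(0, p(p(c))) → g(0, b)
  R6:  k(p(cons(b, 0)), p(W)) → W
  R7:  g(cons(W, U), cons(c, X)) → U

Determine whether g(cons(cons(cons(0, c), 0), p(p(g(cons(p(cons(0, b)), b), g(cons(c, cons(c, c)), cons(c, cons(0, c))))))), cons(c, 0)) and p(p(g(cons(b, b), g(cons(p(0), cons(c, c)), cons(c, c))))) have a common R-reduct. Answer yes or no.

Reduce t₁ = g(cons(cons(cons(0, c), 0), p(p(g(cons(p(cons(0, b)), b), g(cons(c, cons(c, c)), cons(c, cons(0, c))))))), cons(c, 0)):
1. g(cons(cons(cons(0, c), 0), p(p(g(cons(p(cons(0, b)), b), g(cons(c, cons(c, c)), cons(c, cons(0, c))))))), cons(c, 0))  →  p(p(g(cons(p(cons(0, b)), b), g(cons(c, cons(c, c)), cons(c, cons(0, c))))))   [R7 at ε]
2. p(p(g(cons(p(cons(0, b)), b), g(cons(c, cons(c, c)), cons(c, cons(0, c))))))  →  p(p(g(cons(p(cons(0, b)), b), cons(c, c))))   [R7 at 1.1.2]
3. p(p(g(cons(p(cons(0, b)), b), cons(c, c))))  →  p(p(b))   [R7 at 1.1]

Reduce t₂ = p(p(g(cons(b, b), g(cons(p(0), cons(c, c)), cons(c, c))))):
1. p(p(g(cons(b, b), g(cons(p(0), cons(c, c)), cons(c, c)))))  →  p(p(g(cons(b, b), cons(c, c))))   [R7 at 1.1.2]
2. p(p(g(cons(b, b), cons(c, c))))  →  p(p(b))   [R7 at 1.1]

yes — NF(t₁) = p(p(b)), NF(t₂) = p(p(b))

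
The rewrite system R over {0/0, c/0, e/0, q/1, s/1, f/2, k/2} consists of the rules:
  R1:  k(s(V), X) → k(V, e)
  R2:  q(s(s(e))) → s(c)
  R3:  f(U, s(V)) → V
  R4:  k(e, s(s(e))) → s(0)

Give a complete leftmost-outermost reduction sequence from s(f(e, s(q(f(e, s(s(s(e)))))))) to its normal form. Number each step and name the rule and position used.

1. s(f(e, s(q(f(e, s(s(s(e))))))))  →  s(q(f(e, s(s(s(e))))))   [R3 at 1]
2. s(q(f(e, s(s(s(e))))))  →  s(q(s(s(e))))   [R3 at 1.1]
3. s(q(s(s(e))))  →  s(s(c))   [R2 at 1]

s(s(c))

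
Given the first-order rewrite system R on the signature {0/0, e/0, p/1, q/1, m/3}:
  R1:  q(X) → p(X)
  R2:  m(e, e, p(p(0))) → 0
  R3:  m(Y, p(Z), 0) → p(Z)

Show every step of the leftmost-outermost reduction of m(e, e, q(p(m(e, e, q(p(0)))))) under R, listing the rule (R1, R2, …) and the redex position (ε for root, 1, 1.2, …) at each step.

0

1. m(e, e, q(p(m(e, e, q(p(0))))))  →  m(e, e, p(p(m(e, e, q(p(0))))))   [R1 at 3]
2. m(e, e, p(p(m(e, e, q(p(0))))))  →  m(e, e, p(p(m(e, e, p(p(0))))))   [R1 at 3.1.1.3]
3. m(e, e, p(p(m(e, e, p(p(0))))))  →  m(e, e, p(p(0)))   [R2 at 3.1.1]
4. m(e, e, p(p(0)))  →  0   [R2 at ε]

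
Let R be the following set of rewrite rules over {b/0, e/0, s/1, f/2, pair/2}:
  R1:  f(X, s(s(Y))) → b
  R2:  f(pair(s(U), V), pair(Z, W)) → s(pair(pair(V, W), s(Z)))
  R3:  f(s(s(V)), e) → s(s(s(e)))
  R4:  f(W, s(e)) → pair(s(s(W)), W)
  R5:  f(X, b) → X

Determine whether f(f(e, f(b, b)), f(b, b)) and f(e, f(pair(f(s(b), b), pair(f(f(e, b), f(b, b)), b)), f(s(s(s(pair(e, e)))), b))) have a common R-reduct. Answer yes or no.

yes — NF(t₁) = e, NF(t₂) = e

Reduce t₁ = f(f(e, f(b, b)), f(b, b)):
1. f(f(e, f(b, b)), f(b, b))  →  f(f(e, b), f(b, b))   [R5 at 1.2]
2. f(f(e, b), f(b, b))  →  f(e, f(b, b))   [R5 at 1]
3. f(e, f(b, b))  →  f(e, b)   [R5 at 2]
4. f(e, b)  →  e   [R5 at ε]

Reduce t₂ = f(e, f(pair(f(s(b), b), pair(f(f(e, b), f(b, b)), b)), f(s(s(s(pair(e, e)))), b))):
1. f(e, f(pair(f(s(b), b), pair(f(f(e, b), f(b, b)), b)), f(s(s(s(pair(e, e)))), b)))  →  f(e, f(pair(s(b), pair(f(f(e, b), f(b, b)), b)), f(s(s(s(pair(e, e)))), b)))   [R5 at 2.1.1]
2. f(e, f(pair(s(b), pair(f(f(e, b), f(b, b)), b)), f(s(s(s(pair(e, e)))), b)))  →  f(e, f(pair(s(b), pair(f(e, f(b, b)), b)), f(s(s(s(pair(e, e)))), b)))   [R5 at 2.1.2.1.1]
3. f(e, f(pair(s(b), pair(f(e, f(b, b)), b)), f(s(s(s(pair(e, e)))), b)))  →  f(e, f(pair(s(b), pair(f(e, b), b)), f(s(s(s(pair(e, e)))), b)))   [R5 at 2.1.2.1.2]
4. f(e, f(pair(s(b), pair(f(e, b), b)), f(s(s(s(pair(e, e)))), b)))  →  f(e, f(pair(s(b), pair(e, b)), f(s(s(s(pair(e, e)))), b)))   [R5 at 2.1.2.1]
5. f(e, f(pair(s(b), pair(e, b)), f(s(s(s(pair(e, e)))), b)))  →  f(e, f(pair(s(b), pair(e, b)), s(s(s(pair(e, e))))))   [R5 at 2.2]
6. f(e, f(pair(s(b), pair(e, b)), s(s(s(pair(e, e))))))  →  f(e, b)   [R1 at 2]
7. f(e, b)  →  e   [R5 at ε]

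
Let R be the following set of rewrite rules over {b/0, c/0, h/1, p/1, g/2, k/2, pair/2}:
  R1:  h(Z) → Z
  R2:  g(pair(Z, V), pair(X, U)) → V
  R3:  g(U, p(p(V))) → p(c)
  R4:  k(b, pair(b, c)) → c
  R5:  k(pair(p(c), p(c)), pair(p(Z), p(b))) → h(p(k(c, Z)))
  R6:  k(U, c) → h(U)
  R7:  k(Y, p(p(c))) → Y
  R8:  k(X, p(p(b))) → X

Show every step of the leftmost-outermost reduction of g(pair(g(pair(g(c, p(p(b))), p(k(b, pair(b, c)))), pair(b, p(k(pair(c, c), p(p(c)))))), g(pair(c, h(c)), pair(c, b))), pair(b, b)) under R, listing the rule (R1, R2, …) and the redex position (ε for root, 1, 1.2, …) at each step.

c

1. g(pair(g(pair(g(c, p(p(b))), p(k(b, pair(b, c)))), pair(b, p(k(pair(c, c), p(p(c)))))), g(pair(c, h(c)), pair(c, b))), pair(b, b))  →  g(pair(c, h(c)), pair(c, b))   [R2 at ε]
2. g(pair(c, h(c)), pair(c, b))  →  h(c)   [R2 at ε]
3. h(c)  →  c   [R1 at ε]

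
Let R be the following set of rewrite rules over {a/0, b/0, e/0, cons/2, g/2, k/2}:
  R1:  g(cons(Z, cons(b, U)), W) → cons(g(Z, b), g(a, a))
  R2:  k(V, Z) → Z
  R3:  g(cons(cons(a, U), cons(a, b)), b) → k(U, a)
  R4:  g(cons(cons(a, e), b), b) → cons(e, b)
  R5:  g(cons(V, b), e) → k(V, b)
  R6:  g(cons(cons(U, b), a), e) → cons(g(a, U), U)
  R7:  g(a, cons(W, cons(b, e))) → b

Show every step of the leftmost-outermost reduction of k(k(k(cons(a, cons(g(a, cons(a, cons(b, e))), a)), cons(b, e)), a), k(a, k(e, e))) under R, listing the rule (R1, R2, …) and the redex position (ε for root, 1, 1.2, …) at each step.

1. k(k(k(cons(a, cons(g(a, cons(a, cons(b, e))), a)), cons(b, e)), a), k(a, k(e, e)))  →  k(a, k(e, e))   [R2 at ε]
2. k(a, k(e, e))  →  k(e, e)   [R2 at ε]
3. k(e, e)  →  e   [R2 at ε]

e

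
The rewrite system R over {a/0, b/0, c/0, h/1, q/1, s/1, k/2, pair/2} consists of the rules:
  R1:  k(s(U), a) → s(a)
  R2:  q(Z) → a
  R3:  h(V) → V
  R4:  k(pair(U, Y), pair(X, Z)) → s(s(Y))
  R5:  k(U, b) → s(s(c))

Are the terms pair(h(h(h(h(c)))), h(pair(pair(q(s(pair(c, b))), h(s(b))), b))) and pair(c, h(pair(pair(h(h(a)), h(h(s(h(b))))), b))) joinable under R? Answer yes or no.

yes — NF(t₁) = pair(c, pair(pair(a, s(b)), b)), NF(t₂) = pair(c, pair(pair(a, s(b)), b))

Reduce t₁ = pair(h(h(h(h(c)))), h(pair(pair(q(s(pair(c, b))), h(s(b))), b))):
1. pair(h(h(h(h(c)))), h(pair(pair(q(s(pair(c, b))), h(s(b))), b)))  →  pair(h(h(h(c))), h(pair(pair(q(s(pair(c, b))), h(s(b))), b)))   [R3 at 1]
2. pair(h(h(h(c))), h(pair(pair(q(s(pair(c, b))), h(s(b))), b)))  →  pair(h(h(c)), h(pair(pair(q(s(pair(c, b))), h(s(b))), b)))   [R3 at 1]
3. pair(h(h(c)), h(pair(pair(q(s(pair(c, b))), h(s(b))), b)))  →  pair(h(c), h(pair(pair(q(s(pair(c, b))), h(s(b))), b)))   [R3 at 1]
4. pair(h(c), h(pair(pair(q(s(pair(c, b))), h(s(b))), b)))  →  pair(c, h(pair(pair(q(s(pair(c, b))), h(s(b))), b)))   [R3 at 1]
5. pair(c, h(pair(pair(q(s(pair(c, b))), h(s(b))), b)))  →  pair(c, pair(pair(q(s(pair(c, b))), h(s(b))), b))   [R3 at 2]
6. pair(c, pair(pair(q(s(pair(c, b))), h(s(b))), b))  →  pair(c, pair(pair(a, h(s(b))), b))   [R2 at 2.1.1]
7. pair(c, pair(pair(a, h(s(b))), b))  →  pair(c, pair(pair(a, s(b)), b))   [R3 at 2.1.2]

Reduce t₂ = pair(c, h(pair(pair(h(h(a)), h(h(s(h(b))))), b))):
1. pair(c, h(pair(pair(h(h(a)), h(h(s(h(b))))), b)))  →  pair(c, pair(pair(h(h(a)), h(h(s(h(b))))), b))   [R3 at 2]
2. pair(c, pair(pair(h(h(a)), h(h(s(h(b))))), b))  →  pair(c, pair(pair(h(a), h(h(s(h(b))))), b))   [R3 at 2.1.1]
3. pair(c, pair(pair(h(a), h(h(s(h(b))))), b))  →  pair(c, pair(pair(a, h(h(s(h(b))))), b))   [R3 at 2.1.1]
4. pair(c, pair(pair(a, h(h(s(h(b))))), b))  →  pair(c, pair(pair(a, h(s(h(b)))), b))   [R3 at 2.1.2]
5. pair(c, pair(pair(a, h(s(h(b)))), b))  →  pair(c, pair(pair(a, s(h(b))), b))   [R3 at 2.1.2]
6. pair(c, pair(pair(a, s(h(b))), b))  →  pair(c, pair(pair(a, s(b)), b))   [R3 at 2.1.2.1]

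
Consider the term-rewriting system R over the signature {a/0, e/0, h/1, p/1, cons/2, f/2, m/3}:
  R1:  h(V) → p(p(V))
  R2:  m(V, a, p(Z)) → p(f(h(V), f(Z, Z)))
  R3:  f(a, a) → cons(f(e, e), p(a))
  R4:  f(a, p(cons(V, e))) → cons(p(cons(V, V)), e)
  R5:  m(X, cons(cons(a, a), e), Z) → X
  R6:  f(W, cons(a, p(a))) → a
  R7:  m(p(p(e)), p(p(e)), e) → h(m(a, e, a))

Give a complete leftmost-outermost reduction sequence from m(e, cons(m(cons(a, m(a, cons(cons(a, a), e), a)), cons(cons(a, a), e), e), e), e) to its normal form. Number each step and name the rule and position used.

e

1. m(e, cons(m(cons(a, m(a, cons(cons(a, a), e), a)), cons(cons(a, a), e), e), e), e)  →  m(e, cons(cons(a, m(a, cons(cons(a, a), e), a)), e), e)   [R5 at 2.1]
2. m(e, cons(cons(a, m(a, cons(cons(a, a), e), a)), e), e)  →  m(e, cons(cons(a, a), e), e)   [R5 at 2.1.2]
3. m(e, cons(cons(a, a), e), e)  →  e   [R5 at ε]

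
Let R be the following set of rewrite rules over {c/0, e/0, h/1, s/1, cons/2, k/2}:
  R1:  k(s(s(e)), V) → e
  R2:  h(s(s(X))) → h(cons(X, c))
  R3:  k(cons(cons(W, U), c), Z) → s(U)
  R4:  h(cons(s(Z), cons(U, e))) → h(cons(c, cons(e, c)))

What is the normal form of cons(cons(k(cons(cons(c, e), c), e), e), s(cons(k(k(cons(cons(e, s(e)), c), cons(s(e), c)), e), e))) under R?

1. cons(cons(k(cons(cons(c, e), c), e), e), s(cons(k(k(cons(cons(e, s(e)), c), cons(s(e), c)), e), e)))  →  cons(cons(s(e), e), s(cons(k(k(cons(cons(e, s(e)), c), cons(s(e), c)), e), e)))   [R3 at 1.1]
2. cons(cons(s(e), e), s(cons(k(k(cons(cons(e, s(e)), c), cons(s(e), c)), e), e)))  →  cons(cons(s(e), e), s(cons(k(s(s(e)), e), e)))   [R3 at 2.1.1.1]
3. cons(cons(s(e), e), s(cons(k(s(s(e)), e), e)))  →  cons(cons(s(e), e), s(cons(e, e)))   [R1 at 2.1.1]

cons(cons(s(e), e), s(cons(e, e)))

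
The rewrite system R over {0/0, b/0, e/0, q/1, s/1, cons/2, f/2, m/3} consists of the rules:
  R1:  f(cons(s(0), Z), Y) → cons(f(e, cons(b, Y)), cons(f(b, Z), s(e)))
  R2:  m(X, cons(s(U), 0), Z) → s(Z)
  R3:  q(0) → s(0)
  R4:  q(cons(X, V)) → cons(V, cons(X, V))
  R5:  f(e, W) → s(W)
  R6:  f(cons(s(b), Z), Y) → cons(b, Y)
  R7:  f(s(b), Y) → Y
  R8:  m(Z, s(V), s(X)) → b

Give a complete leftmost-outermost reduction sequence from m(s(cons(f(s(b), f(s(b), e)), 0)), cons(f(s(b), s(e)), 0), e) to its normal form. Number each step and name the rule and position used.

s(e)

1. m(s(cons(f(s(b), f(s(b), e)), 0)), cons(f(s(b), s(e)), 0), e)  →  m(s(cons(f(s(b), e), 0)), cons(f(s(b), s(e)), 0), e)   [R7 at 1.1.1]
2. m(s(cons(f(s(b), e), 0)), cons(f(s(b), s(e)), 0), e)  →  m(s(cons(e, 0)), cons(f(s(b), s(e)), 0), e)   [R7 at 1.1.1]
3. m(s(cons(e, 0)), cons(f(s(b), s(e)), 0), e)  →  m(s(cons(e, 0)), cons(s(e), 0), e)   [R7 at 2.1]
4. m(s(cons(e, 0)), cons(s(e), 0), e)  →  s(e)   [R2 at ε]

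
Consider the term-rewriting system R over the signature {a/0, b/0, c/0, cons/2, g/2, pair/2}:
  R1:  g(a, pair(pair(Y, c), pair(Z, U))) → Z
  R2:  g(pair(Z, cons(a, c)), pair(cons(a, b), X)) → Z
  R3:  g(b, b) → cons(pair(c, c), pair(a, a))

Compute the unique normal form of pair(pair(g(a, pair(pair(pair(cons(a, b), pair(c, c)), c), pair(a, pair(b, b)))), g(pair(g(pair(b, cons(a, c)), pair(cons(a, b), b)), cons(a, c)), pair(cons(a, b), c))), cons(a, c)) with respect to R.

1. pair(pair(g(a, pair(pair(pair(cons(a, b), pair(c, c)), c), pair(a, pair(b, b)))), g(pair(g(pair(b, cons(a, c)), pair(cons(a, b), b)), cons(a, c)), pair(cons(a, b), c))), cons(a, c))  →  pair(pair(a, g(pair(g(pair(b, cons(a, c)), pair(cons(a, b), b)), cons(a, c)), pair(cons(a, b), c))), cons(a, c))   [R1 at 1.1]
2. pair(pair(a, g(pair(g(pair(b, cons(a, c)), pair(cons(a, b), b)), cons(a, c)), pair(cons(a, b), c))), cons(a, c))  →  pair(pair(a, g(pair(b, cons(a, c)), pair(cons(a, b), b))), cons(a, c))   [R2 at 1.2]
3. pair(pair(a, g(pair(b, cons(a, c)), pair(cons(a, b), b))), cons(a, c))  →  pair(pair(a, b), cons(a, c))   [R2 at 1.2]

pair(pair(a, b), cons(a, c))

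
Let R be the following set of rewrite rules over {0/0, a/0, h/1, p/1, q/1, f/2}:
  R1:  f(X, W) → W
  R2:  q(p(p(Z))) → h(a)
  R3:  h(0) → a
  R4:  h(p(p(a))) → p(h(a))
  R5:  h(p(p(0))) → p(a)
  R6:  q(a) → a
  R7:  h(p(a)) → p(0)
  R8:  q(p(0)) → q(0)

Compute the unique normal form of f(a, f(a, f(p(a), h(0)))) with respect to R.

a

1. f(a, f(a, f(p(a), h(0))))  →  f(a, f(p(a), h(0)))   [R1 at ε]
2. f(a, f(p(a), h(0)))  →  f(p(a), h(0))   [R1 at ε]
3. f(p(a), h(0))  →  h(0)   [R1 at ε]
4. h(0)  →  a   [R3 at ε]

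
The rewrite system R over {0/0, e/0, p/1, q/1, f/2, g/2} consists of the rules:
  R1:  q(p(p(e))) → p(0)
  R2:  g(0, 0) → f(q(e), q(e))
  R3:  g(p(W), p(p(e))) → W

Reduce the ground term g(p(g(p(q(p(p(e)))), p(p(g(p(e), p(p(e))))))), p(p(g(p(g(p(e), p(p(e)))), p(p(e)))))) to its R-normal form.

1. g(p(g(p(q(p(p(e)))), p(p(g(p(e), p(p(e))))))), p(p(g(p(g(p(e), p(p(e)))), p(p(e))))))  →  g(p(g(p(p(0)), p(p(g(p(e), p(p(e))))))), p(p(g(p(g(p(e), p(p(e)))), p(p(e))))))   [R1 at 1.1.1.1]
2. g(p(g(p(p(0)), p(p(g(p(e), p(p(e))))))), p(p(g(p(g(p(e), p(p(e)))), p(p(e))))))  →  g(p(g(p(p(0)), p(p(e)))), p(p(g(p(g(p(e), p(p(e)))), p(p(e))))))   [R3 at 1.1.2.1.1]
3. g(p(g(p(p(0)), p(p(e)))), p(p(g(p(g(p(e), p(p(e)))), p(p(e))))))  →  g(p(p(0)), p(p(g(p(g(p(e), p(p(e)))), p(p(e))))))   [R3 at 1.1]
4. g(p(p(0)), p(p(g(p(g(p(e), p(p(e)))), p(p(e))))))  →  g(p(p(0)), p(p(g(p(e), p(p(e))))))   [R3 at 2.1.1]
5. g(p(p(0)), p(p(g(p(e), p(p(e))))))  →  g(p(p(0)), p(p(e)))   [R3 at 2.1.1]
6. g(p(p(0)), p(p(e)))  →  p(0)   [R3 at ε]

p(0)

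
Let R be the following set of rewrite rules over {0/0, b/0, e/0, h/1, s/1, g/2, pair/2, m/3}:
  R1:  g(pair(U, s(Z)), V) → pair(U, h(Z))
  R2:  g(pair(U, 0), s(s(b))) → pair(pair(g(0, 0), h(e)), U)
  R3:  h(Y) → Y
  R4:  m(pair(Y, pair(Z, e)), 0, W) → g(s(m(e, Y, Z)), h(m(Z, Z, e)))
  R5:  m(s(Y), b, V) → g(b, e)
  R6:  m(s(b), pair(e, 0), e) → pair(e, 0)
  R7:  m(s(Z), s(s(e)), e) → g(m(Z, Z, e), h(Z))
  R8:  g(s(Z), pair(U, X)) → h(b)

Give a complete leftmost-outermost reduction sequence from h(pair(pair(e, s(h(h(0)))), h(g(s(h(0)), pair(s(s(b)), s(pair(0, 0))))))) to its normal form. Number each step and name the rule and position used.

1. h(pair(pair(e, s(h(h(0)))), h(g(s(h(0)), pair(s(s(b)), s(pair(0, 0)))))))  →  pair(pair(e, s(h(h(0)))), h(g(s(h(0)), pair(s(s(b)), s(pair(0, 0))))))   [R3 at ε]
2. pair(pair(e, s(h(h(0)))), h(g(s(h(0)), pair(s(s(b)), s(pair(0, 0))))))  →  pair(pair(e, s(h(0))), h(g(s(h(0)), pair(s(s(b)), s(pair(0, 0))))))   [R3 at 1.2.1]
3. pair(pair(e, s(h(0))), h(g(s(h(0)), pair(s(s(b)), s(pair(0, 0))))))  →  pair(pair(e, s(0)), h(g(s(h(0)), pair(s(s(b)), s(pair(0, 0))))))   [R3 at 1.2.1]
4. pair(pair(e, s(0)), h(g(s(h(0)), pair(s(s(b)), s(pair(0, 0))))))  →  pair(pair(e, s(0)), g(s(h(0)), pair(s(s(b)), s(pair(0, 0)))))   [R3 at 2]
5. pair(pair(e, s(0)), g(s(h(0)), pair(s(s(b)), s(pair(0, 0)))))  →  pair(pair(e, s(0)), h(b))   [R8 at 2]
6. pair(pair(e, s(0)), h(b))  →  pair(pair(e, s(0)), b)   [R3 at 2]

pair(pair(e, s(0)), b)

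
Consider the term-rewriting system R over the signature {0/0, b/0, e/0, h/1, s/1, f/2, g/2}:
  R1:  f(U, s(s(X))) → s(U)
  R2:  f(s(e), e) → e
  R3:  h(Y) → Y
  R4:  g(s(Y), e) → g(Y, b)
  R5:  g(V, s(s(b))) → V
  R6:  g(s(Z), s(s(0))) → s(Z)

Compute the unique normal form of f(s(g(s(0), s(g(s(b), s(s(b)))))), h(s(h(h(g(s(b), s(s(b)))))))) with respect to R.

1. f(s(g(s(0), s(g(s(b), s(s(b)))))), h(s(h(h(g(s(b), s(s(b))))))))  →  f(s(g(s(0), s(s(b)))), h(s(h(h(g(s(b), s(s(b))))))))   [R5 at 1.1.2.1]
2. f(s(g(s(0), s(s(b)))), h(s(h(h(g(s(b), s(s(b))))))))  →  f(s(s(0)), h(s(h(h(g(s(b), s(s(b))))))))   [R5 at 1.1]
3. f(s(s(0)), h(s(h(h(g(s(b), s(s(b))))))))  →  f(s(s(0)), s(h(h(g(s(b), s(s(b)))))))   [R3 at 2]
4. f(s(s(0)), s(h(h(g(s(b), s(s(b)))))))  →  f(s(s(0)), s(h(g(s(b), s(s(b))))))   [R3 at 2.1]
5. f(s(s(0)), s(h(g(s(b), s(s(b))))))  →  f(s(s(0)), s(g(s(b), s(s(b)))))   [R3 at 2.1]
6. f(s(s(0)), s(g(s(b), s(s(b)))))  →  f(s(s(0)), s(s(b)))   [R5 at 2.1]
7. f(s(s(0)), s(s(b)))  →  s(s(s(0)))   [R1 at ε]

s(s(s(0)))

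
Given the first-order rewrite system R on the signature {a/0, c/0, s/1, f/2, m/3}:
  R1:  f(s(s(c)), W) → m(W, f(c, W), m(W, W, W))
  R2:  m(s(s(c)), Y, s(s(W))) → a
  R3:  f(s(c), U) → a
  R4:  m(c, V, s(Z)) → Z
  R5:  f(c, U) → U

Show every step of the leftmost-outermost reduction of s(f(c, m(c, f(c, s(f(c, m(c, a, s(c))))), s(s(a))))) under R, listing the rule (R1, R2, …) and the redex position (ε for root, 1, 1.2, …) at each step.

1. s(f(c, m(c, f(c, s(f(c, m(c, a, s(c))))), s(s(a)))))  →  s(m(c, f(c, s(f(c, m(c, a, s(c))))), s(s(a))))   [R5 at 1]
2. s(m(c, f(c, s(f(c, m(c, a, s(c))))), s(s(a))))  →  s(s(a))   [R4 at 1]

s(s(a))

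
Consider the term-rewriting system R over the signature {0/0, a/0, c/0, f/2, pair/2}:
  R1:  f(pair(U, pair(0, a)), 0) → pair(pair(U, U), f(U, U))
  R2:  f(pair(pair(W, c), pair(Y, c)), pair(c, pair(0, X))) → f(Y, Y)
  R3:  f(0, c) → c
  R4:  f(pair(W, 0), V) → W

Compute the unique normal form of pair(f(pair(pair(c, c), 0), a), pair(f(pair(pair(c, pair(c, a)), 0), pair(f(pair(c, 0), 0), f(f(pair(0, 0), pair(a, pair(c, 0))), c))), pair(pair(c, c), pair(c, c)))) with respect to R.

1. pair(f(pair(pair(c, c), 0), a), pair(f(pair(pair(c, pair(c, a)), 0), pair(f(pair(c, 0), 0), f(f(pair(0, 0), pair(a, pair(c, 0))), c))), pair(pair(c, c), pair(c, c))))  →  pair(pair(c, c), pair(f(pair(pair(c, pair(c, a)), 0), pair(f(pair(c, 0), 0), f(f(pair(0, 0), pair(a, pair(c, 0))), c))), pair(pair(c, c), pair(c, c))))   [R4 at 1]
2. pair(pair(c, c), pair(f(pair(pair(c, pair(c, a)), 0), pair(f(pair(c, 0), 0), f(f(pair(0, 0), pair(a, pair(c, 0))), c))), pair(pair(c, c), pair(c, c))))  →  pair(pair(c, c), pair(pair(c, pair(c, a)), pair(pair(c, c), pair(c, c))))   [R4 at 2.1]

pair(pair(c, c), pair(pair(c, pair(c, a)), pair(pair(c, c), pair(c, c))))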